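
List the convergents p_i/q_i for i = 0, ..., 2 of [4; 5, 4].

Using the convergent recurrence p_i = a_i*p_{i-1} + p_{i-2}, q_i = a_i*q_{i-1} + q_{i-2} with p_{-2}=0, p_{-1}=1, q_{-2}=1, q_{-1}=0:
  i=0: a_0=4, p_0 = 4*1 + 0 = 4, q_0 = 4*0 + 1 = 1.
  i=1: a_1=5, p_1 = 5*4 + 1 = 21, q_1 = 5*1 + 0 = 5.
  i=2: a_2=4, p_2 = 4*21 + 4 = 88, q_2 = 4*5 + 1 = 21.

4/1, 21/5, 88/21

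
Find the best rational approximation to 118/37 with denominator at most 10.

16/5

Expand x = 118/37 as a continued fraction with the Euclidean algorithm:
  118 = 3*37 + 7, so a_0 = 3.
  37 = 5*7 + 2, so a_1 = 5.
  7 = 3*2 + 1, so a_2 = 3.
  2 = 2*1 + 0, so a_3 = 2.
so x = [3; 5, 3, 2].
Convergents (p_i = a_i*p_{i-1} + p_{i-2}, q_i = a_i*q_{i-1} + q_{i-2} with p_{-2}=0, p_{-1}=1, q_{-2}=1, q_{-1}=0), until the denominator exceeds 10:
  i=0: a_0=3, p_0 = 3*1 + 0 = 3, q_0 = 3*0 + 1 = 1.
  i=1: a_1=5, p_1 = 5*3 + 1 = 16, q_1 = 5*1 + 0 = 5.
  i=2: a_2=3, p_2 = 3*16 + 3 = 51, q_2 = 3*5 + 1 = 16.
q_2 = 16 > 10, so the last convergent with denominator <= 10 is p_1/q_1 = 16/5.
The closest fraction with denominator <= 10 is either p_1/q_1 or the intermediate fraction (k*p_1 + p_0)/(k*q_1 + q_0) with the largest k >= 1 whose denominator stays <= 10; these approach x as k grows, and every other convergent or intermediate fraction in range is farther away.
Largest k: floor((10 - q_0)/q_1) = floor((10 - 1)/5) = 1.
That gives (1*16 + 3)/(1*5 + 1) = 19/6.
Compare the errors: |x - 16/5| = |118*5 - 16*37|/(37*5) = 2/185, and |x - 19/6| = |118*6 - 19*37|/(37*6) = 5/222.
Cross-multiplying, 2*222 = 444 < 925 = 5*185, so 2/185 is smaller: the convergent 16/5 is closer to x than 19/6.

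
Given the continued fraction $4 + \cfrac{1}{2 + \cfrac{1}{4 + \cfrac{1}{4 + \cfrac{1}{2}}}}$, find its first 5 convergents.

4/1, 9/2, 40/9, 169/38, 378/85

Using the convergent recurrence p_i = a_i*p_{i-1} + p_{i-2}, q_i = a_i*q_{i-1} + q_{i-2} with p_{-2}=0, p_{-1}=1, q_{-2}=1, q_{-1}=0:
  i=0: a_0=4, p_0 = 4*1 + 0 = 4, q_0 = 4*0 + 1 = 1.
  i=1: a_1=2, p_1 = 2*4 + 1 = 9, q_1 = 2*1 + 0 = 2.
  i=2: a_2=4, p_2 = 4*9 + 4 = 40, q_2 = 4*2 + 1 = 9.
  i=3: a_3=4, p_3 = 4*40 + 9 = 169, q_3 = 4*9 + 2 = 38.
  i=4: a_4=2, p_4 = 2*169 + 40 = 378, q_4 = 2*38 + 9 = 85.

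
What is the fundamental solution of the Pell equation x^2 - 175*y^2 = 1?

First expand sqrt(175) as a continued fraction. With x_i = (sqrt(175) + m_i)/d_i and (m_0, d_0) = (0, 1): a_0 = floor(sqrt(175)) = 13, since 13^2 = 169 <= 175 < 196 = 14^2.
Iterate m_{i+1} = d_i*a_i - m_i, d_{i+1} = (175 - m_{i+1}^2)/d_i, a_{i+1} = floor((a_0 + m_{i+1})/d_{i+1}):
  m_1 = 1*13 - 0 = 13, d_1 = (175 - 13^2)/1 = 6/1 = 6, a_1 = floor((13 + 13)/6) = 4.
  m_2 = 6*4 - 13 = 11, d_2 = (175 - 11^2)/6 = 54/6 = 9, a_2 = floor((13 + 11)/9) = 2.
  m_3 = 9*2 - 11 = 7, d_3 = (175 - 7^2)/9 = 126/9 = 14, a_3 = floor((13 + 7)/14) = 1.
  m_4 = 14*1 - 7 = 7, d_4 = (175 - 7^2)/14 = 126/14 = 9, a_4 = floor((13 + 7)/9) = 2.
  m_5 = 9*2 - 7 = 11, d_5 = (175 - 11^2)/9 = 54/9 = 6, a_5 = floor((13 + 11)/6) = 4.
  m_6 = 6*4 - 11 = 13, d_6 = (175 - 13^2)/6 = 6/6 = 1, a_6 = floor((13 + 13)/1) = 26.
  m_7 = 1*26 - 13 = 13, d_7 = (175 - 13^2)/1 = 6/1 = 6: (m_7, d_7) = (m_1, d_1) = (13, 6), so from here the quotients repeat a_1, ..., a_6; the period length is 6.
So sqrt(175) = [13; (4, 2, 1, 2, 4, 26)] with period length k = 6.
k is even, so the fundamental solution of x^2 - 175y^2 = 1 is (p_{k-1}, q_{k-1}) = (p_5, q_5); compute convergents through index 5.
Convergents (p_i = a_i*p_{i-1} + p_{i-2}, q_i = a_i*q_{i-1} + q_{i-2} with p_{-2}=0, p_{-1}=1, q_{-2}=1, q_{-1}=0):
  i=0: a_0=13, p_0 = 13*1 + 0 = 13, q_0 = 13*0 + 1 = 1.
  i=1: a_1=4, p_1 = 4*13 + 1 = 53, q_1 = 4*1 + 0 = 4.
  i=2: a_2=2, p_2 = 2*53 + 13 = 119, q_2 = 2*4 + 1 = 9.
  i=3: a_3=1, p_3 = 1*119 + 53 = 172, q_3 = 1*9 + 4 = 13.
  i=4: a_4=2, p_4 = 2*172 + 119 = 463, q_4 = 2*13 + 9 = 35.
  i=5: a_5=4, p_5 = 4*463 + 172 = 2024, q_5 = 4*35 + 13 = 153.
Check: 2024^2 - 175*153^2 = 4096576 - 4096575 = 1, so (x, y) = (2024, 153) solves the equation, and by the theorem it is the least positive solution.

(x, y) = (2024, 153)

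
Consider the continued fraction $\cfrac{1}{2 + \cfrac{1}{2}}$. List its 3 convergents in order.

Using the convergent recurrence p_i = a_i*p_{i-1} + p_{i-2}, q_i = a_i*q_{i-1} + q_{i-2} with p_{-2}=0, p_{-1}=1, q_{-2}=1, q_{-1}=0:
  i=0: a_0=0, p_0 = 0*1 + 0 = 0, q_0 = 0*0 + 1 = 1.
  i=1: a_1=2, p_1 = 2*0 + 1 = 1, q_1 = 2*1 + 0 = 2.
  i=2: a_2=2, p_2 = 2*1 + 0 = 2, q_2 = 2*2 + 1 = 5.

0/1, 1/2, 2/5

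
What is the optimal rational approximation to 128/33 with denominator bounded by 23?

Expand x = 128/33 as a continued fraction with the Euclidean algorithm:
  128 = 3*33 + 29, so a_0 = 3.
  33 = 1*29 + 4, so a_1 = 1.
  29 = 7*4 + 1, so a_2 = 7.
  4 = 4*1 + 0, so a_3 = 4.
so x = [3; 1, 7, 4].
Convergents (p_i = a_i*p_{i-1} + p_{i-2}, q_i = a_i*q_{i-1} + q_{i-2} with p_{-2}=0, p_{-1}=1, q_{-2}=1, q_{-1}=0), until the denominator exceeds 23:
  i=0: a_0=3, p_0 = 3*1 + 0 = 3, q_0 = 3*0 + 1 = 1.
  i=1: a_1=1, p_1 = 1*3 + 1 = 4, q_1 = 1*1 + 0 = 1.
  i=2: a_2=7, p_2 = 7*4 + 3 = 31, q_2 = 7*1 + 1 = 8.
  i=3: a_3=4, p_3 = 4*31 + 4 = 128, q_3 = 4*8 + 1 = 33.
q_3 = 33 > 23, so the last convergent with denominator <= 23 is p_2/q_2 = 31/8.
The closest fraction with denominator <= 23 is either p_2/q_2 or the intermediate fraction (k*p_2 + p_1)/(k*q_2 + q_1) with the largest k >= 1 whose denominator stays <= 23; these approach x as k grows, and every other convergent or intermediate fraction in range is farther away.
Largest k: floor((23 - q_1)/q_2) = floor((23 - 1)/8) = 2.
That gives (2*31 + 4)/(2*8 + 1) = 66/17.
Compare the errors: |x - 31/8| = |128*8 - 31*33|/(33*8) = 1/264, and |x - 66/17| = |128*17 - 66*33|/(33*17) = 2/561.
Cross-multiplying, 2*264 = 528 < 561 = 1*561, so 2/561 is smaller: the intermediate fraction 66/17 is closer to x than 31/8.

66/17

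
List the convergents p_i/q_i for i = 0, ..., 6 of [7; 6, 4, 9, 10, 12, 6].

Using the convergent recurrence p_i = a_i*p_{i-1} + p_{i-2}, q_i = a_i*q_{i-1} + q_{i-2} with p_{-2}=0, p_{-1}=1, q_{-2}=1, q_{-1}=0:
  i=0: a_0=7, p_0 = 7*1 + 0 = 7, q_0 = 7*0 + 1 = 1.
  i=1: a_1=6, p_1 = 6*7 + 1 = 43, q_1 = 6*1 + 0 = 6.
  i=2: a_2=4, p_2 = 4*43 + 7 = 179, q_2 = 4*6 + 1 = 25.
  i=3: a_3=9, p_3 = 9*179 + 43 = 1654, q_3 = 9*25 + 6 = 231.
  i=4: a_4=10, p_4 = 10*1654 + 179 = 16719, q_4 = 10*231 + 25 = 2335.
  i=5: a_5=12, p_5 = 12*16719 + 1654 = 202282, q_5 = 12*2335 + 231 = 28251.
  i=6: a_6=6, p_6 = 6*202282 + 16719 = 1230411, q_6 = 6*28251 + 2335 = 171841.

7/1, 43/6, 179/25, 1654/231, 16719/2335, 202282/28251, 1230411/171841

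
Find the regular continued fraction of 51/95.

Run the Euclidean algorithm on 51 and 95; the successive quotients are the partial quotients a_0, a_1, ... (each step inverts the fractional part left over by the previous one):
  51 = 0*95 + 51, so a_0 = 0.
  95 = 1*51 + 44, so a_1 = 1.
  51 = 1*44 + 7, so a_2 = 1.
  44 = 6*7 + 2, so a_3 = 6.
  7 = 3*2 + 1, so a_4 = 3.
  2 = 2*1 + 0, so a_5 = 2.
The remainder reaches 0 after 6 divisions, so the expansion has 6 partial quotients, read off in order.

[0; 1, 1, 6, 3, 2]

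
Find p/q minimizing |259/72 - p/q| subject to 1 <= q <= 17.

18/5

Expand x = 259/72 as a continued fraction with the Euclidean algorithm:
  259 = 3*72 + 43, so a_0 = 3.
  72 = 1*43 + 29, so a_1 = 1.
  43 = 1*29 + 14, so a_2 = 1.
  29 = 2*14 + 1, so a_3 = 2.
  14 = 14*1 + 0, so a_4 = 14.
so x = [3; 1, 1, 2, 14].
Convergents (p_i = a_i*p_{i-1} + p_{i-2}, q_i = a_i*q_{i-1} + q_{i-2} with p_{-2}=0, p_{-1}=1, q_{-2}=1, q_{-1}=0), until the denominator exceeds 17:
  i=0: a_0=3, p_0 = 3*1 + 0 = 3, q_0 = 3*0 + 1 = 1.
  i=1: a_1=1, p_1 = 1*3 + 1 = 4, q_1 = 1*1 + 0 = 1.
  i=2: a_2=1, p_2 = 1*4 + 3 = 7, q_2 = 1*1 + 1 = 2.
  i=3: a_3=2, p_3 = 2*7 + 4 = 18, q_3 = 2*2 + 1 = 5.
  i=4: a_4=14, p_4 = 14*18 + 7 = 259, q_4 = 14*5 + 2 = 72.
q_4 = 72 > 17, so the last convergent with denominator <= 17 is p_3/q_3 = 18/5.
The closest fraction with denominator <= 17 is either p_3/q_3 or the intermediate fraction (k*p_3 + p_2)/(k*q_3 + q_2) with the largest k >= 1 whose denominator stays <= 17; these approach x as k grows, and every other convergent or intermediate fraction in range is farther away.
Largest k: floor((17 - q_2)/q_3) = floor((17 - 2)/5) = 3.
That gives (3*18 + 7)/(3*5 + 2) = 61/17.
Compare the errors: |x - 18/5| = |259*5 - 18*72|/(72*5) = 1/360, and |x - 61/17| = |259*17 - 61*72|/(72*17) = 11/1224.
Cross-multiplying, 1*1224 = 1224 < 3960 = 11*360, so 1/360 is smaller: the convergent 18/5 is closer to x than 61/17.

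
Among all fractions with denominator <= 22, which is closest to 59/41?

Expand x = 59/41 as a continued fraction with the Euclidean algorithm:
  59 = 1*41 + 18, so a_0 = 1.
  41 = 2*18 + 5, so a_1 = 2.
  18 = 3*5 + 3, so a_2 = 3.
  5 = 1*3 + 2, so a_3 = 1.
  3 = 1*2 + 1, so a_4 = 1.
  2 = 2*1 + 0, so a_5 = 2.
so x = [1; 2, 3, 1, 1, 2].
Convergents (p_i = a_i*p_{i-1} + p_{i-2}, q_i = a_i*q_{i-1} + q_{i-2} with p_{-2}=0, p_{-1}=1, q_{-2}=1, q_{-1}=0), until the denominator exceeds 22:
  i=0: a_0=1, p_0 = 1*1 + 0 = 1, q_0 = 1*0 + 1 = 1.
  i=1: a_1=2, p_1 = 2*1 + 1 = 3, q_1 = 2*1 + 0 = 2.
  i=2: a_2=3, p_2 = 3*3 + 1 = 10, q_2 = 3*2 + 1 = 7.
  i=3: a_3=1, p_3 = 1*10 + 3 = 13, q_3 = 1*7 + 2 = 9.
  i=4: a_4=1, p_4 = 1*13 + 10 = 23, q_4 = 1*9 + 7 = 16.
  i=5: a_5=2, p_5 = 2*23 + 13 = 59, q_5 = 2*16 + 9 = 41.
q_5 = 41 > 22, so the last convergent with denominator <= 22 is p_4/q_4 = 23/16.
The closest fraction with denominator <= 22 is either p_4/q_4 or the intermediate fraction (k*p_4 + p_3)/(k*q_4 + q_3) with the largest k >= 1 whose denominator stays <= 22; these approach x as k grows, and every other convergent or intermediate fraction in range is farther away.
Largest k: floor((22 - q_3)/q_4) = floor((22 - 9)/16) = 0.
Since k = 0, no intermediate fraction beyond p_4/q_4 has denominator <= 22, so the convergent 23/16 is the closest (its error is |59*16 - 23*41|/(41*16) = 1/656).

23/16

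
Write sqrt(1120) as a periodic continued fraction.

Write x_i = (sqrt(1120) + m_i)/d_i with (m_0, d_0) = (0, 1). a_0 = floor(sqrt(1120)) = 33, since 33^2 = 1089 <= 1120 < 1156 = 34^2.
Iterate m_{i+1} = d_i*a_i - m_i, d_{i+1} = (1120 - m_{i+1}^2)/d_i, a_{i+1} = floor((a_0 + m_{i+1})/d_{i+1}):
  m_1 = 1*33 - 0 = 33, d_1 = (1120 - 33^2)/1 = 31/1 = 31, a_1 = floor((33 + 33)/31) = 2.
  m_2 = 31*2 - 33 = 29, d_2 = (1120 - 29^2)/31 = 279/31 = 9, a_2 = floor((33 + 29)/9) = 6.
  m_3 = 9*6 - 29 = 25, d_3 = (1120 - 25^2)/9 = 495/9 = 55, a_3 = floor((33 + 25)/55) = 1.
  m_4 = 55*1 - 25 = 30, d_4 = (1120 - 30^2)/55 = 220/55 = 4, a_4 = floor((33 + 30)/4) = 15.
  m_5 = 4*15 - 30 = 30, d_5 = (1120 - 30^2)/4 = 220/4 = 55, a_5 = floor((33 + 30)/55) = 1.
  m_6 = 55*1 - 30 = 25, d_6 = (1120 - 25^2)/55 = 495/55 = 9, a_6 = floor((33 + 25)/9) = 6.
  m_7 = 9*6 - 25 = 29, d_7 = (1120 - 29^2)/9 = 279/9 = 31, a_7 = floor((33 + 29)/31) = 2.
  m_8 = 31*2 - 29 = 33, d_8 = (1120 - 33^2)/31 = 31/31 = 1, a_8 = floor((33 + 33)/1) = 66.
  m_9 = 1*66 - 33 = 33, d_9 = (1120 - 33^2)/1 = 31/1 = 31: (m_9, d_9) = (m_1, d_1) = (33, 31), so from here the quotients repeat a_1, ..., a_8; the period length is 8.
Hence the expansion of sqrt(1120) is a_0 = 33 followed by the repeating block 2, 6, 1, 15, 1, 6, 2, 66 (period 8).

[33; (2, 6, 1, 15, 1, 6, 2, 66)]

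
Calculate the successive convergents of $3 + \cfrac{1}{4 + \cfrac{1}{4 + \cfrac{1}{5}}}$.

Using the convergent recurrence p_i = a_i*p_{i-1} + p_{i-2}, q_i = a_i*q_{i-1} + q_{i-2} with p_{-2}=0, p_{-1}=1, q_{-2}=1, q_{-1}=0:
  i=0: a_0=3, p_0 = 3*1 + 0 = 3, q_0 = 3*0 + 1 = 1.
  i=1: a_1=4, p_1 = 4*3 + 1 = 13, q_1 = 4*1 + 0 = 4.
  i=2: a_2=4, p_2 = 4*13 + 3 = 55, q_2 = 4*4 + 1 = 17.
  i=3: a_3=5, p_3 = 5*55 + 13 = 288, q_3 = 5*17 + 4 = 89.

3/1, 13/4, 55/17, 288/89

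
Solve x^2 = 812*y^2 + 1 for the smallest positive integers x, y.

First expand sqrt(812) as a continued fraction. With x_i = (sqrt(812) + m_i)/d_i and (m_0, d_0) = (0, 1): a_0 = floor(sqrt(812)) = 28, since 28^2 = 784 <= 812 < 841 = 29^2.
Iterate m_{i+1} = d_i*a_i - m_i, d_{i+1} = (812 - m_{i+1}^2)/d_i, a_{i+1} = floor((a_0 + m_{i+1})/d_{i+1}):
  m_1 = 1*28 - 0 = 28, d_1 = (812 - 28^2)/1 = 28/1 = 28, a_1 = floor((28 + 28)/28) = 2.
  m_2 = 28*2 - 28 = 28, d_2 = (812 - 28^2)/28 = 28/28 = 1, a_2 = floor((28 + 28)/1) = 56.
  m_3 = 1*56 - 28 = 28, d_3 = (812 - 28^2)/1 = 28/1 = 28: (m_3, d_3) = (m_1, d_1) = (28, 28), so from here the quotients repeat a_1, a_2; the period length is 2.
So sqrt(812) = [28; (2, 56)] with period length k = 2.
k is even, so the fundamental solution of x^2 - 812y^2 = 1 is (p_{k-1}, q_{k-1}) = (p_1, q_1); compute convergents through index 1.
Convergents (p_i = a_i*p_{i-1} + p_{i-2}, q_i = a_i*q_{i-1} + q_{i-2} with p_{-2}=0, p_{-1}=1, q_{-2}=1, q_{-1}=0):
  i=0: a_0=28, p_0 = 28*1 + 0 = 28, q_0 = 28*0 + 1 = 1.
  i=1: a_1=2, p_1 = 2*28 + 1 = 57, q_1 = 2*1 + 0 = 2.
Check: 57^2 - 812*2^2 = 3249 - 3248 = 1, so (x, y) = (57, 2) solves the equation, and by the theorem it is the least positive solution.

(x, y) = (57, 2)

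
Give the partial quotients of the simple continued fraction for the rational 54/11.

Run the Euclidean algorithm on 54 and 11; the successive quotients are the partial quotients a_0, a_1, ... (each step inverts the fractional part left over by the previous one):
  54 = 4*11 + 10, so a_0 = 4.
  11 = 1*10 + 1, so a_1 = 1.
  10 = 10*1 + 0, so a_2 = 10.
The remainder reaches 0 after 3 divisions, so the expansion has 3 partial quotients, read off in order.

[4; 1, 10]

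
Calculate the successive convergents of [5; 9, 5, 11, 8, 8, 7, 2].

Using the convergent recurrence p_i = a_i*p_{i-1} + p_{i-2}, q_i = a_i*q_{i-1} + q_{i-2} with p_{-2}=0, p_{-1}=1, q_{-2}=1, q_{-1}=0:
  i=0: a_0=5, p_0 = 5*1 + 0 = 5, q_0 = 5*0 + 1 = 1.
  i=1: a_1=9, p_1 = 9*5 + 1 = 46, q_1 = 9*1 + 0 = 9.
  i=2: a_2=5, p_2 = 5*46 + 5 = 235, q_2 = 5*9 + 1 = 46.
  i=3: a_3=11, p_3 = 11*235 + 46 = 2631, q_3 = 11*46 + 9 = 515.
  i=4: a_4=8, p_4 = 8*2631 + 235 = 21283, q_4 = 8*515 + 46 = 4166.
  i=5: a_5=8, p_5 = 8*21283 + 2631 = 172895, q_5 = 8*4166 + 515 = 33843.
  i=6: a_6=7, p_6 = 7*172895 + 21283 = 1231548, q_6 = 7*33843 + 4166 = 241067.
  i=7: a_7=2, p_7 = 2*1231548 + 172895 = 2635991, q_7 = 2*241067 + 33843 = 515977.

5/1, 46/9, 235/46, 2631/515, 21283/4166, 172895/33843, 1231548/241067, 2635991/515977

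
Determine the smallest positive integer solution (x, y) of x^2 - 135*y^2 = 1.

First expand sqrt(135) as a continued fraction. With x_i = (sqrt(135) + m_i)/d_i and (m_0, d_0) = (0, 1): a_0 = floor(sqrt(135)) = 11, since 11^2 = 121 <= 135 < 144 = 12^2.
Iterate m_{i+1} = d_i*a_i - m_i, d_{i+1} = (135 - m_{i+1}^2)/d_i, a_{i+1} = floor((a_0 + m_{i+1})/d_{i+1}):
  m_1 = 1*11 - 0 = 11, d_1 = (135 - 11^2)/1 = 14/1 = 14, a_1 = floor((11 + 11)/14) = 1.
  m_2 = 14*1 - 11 = 3, d_2 = (135 - 3^2)/14 = 126/14 = 9, a_2 = floor((11 + 3)/9) = 1.
  m_3 = 9*1 - 3 = 6, d_3 = (135 - 6^2)/9 = 99/9 = 11, a_3 = floor((11 + 6)/11) = 1.
  m_4 = 11*1 - 6 = 5, d_4 = (135 - 5^2)/11 = 110/11 = 10, a_4 = floor((11 + 5)/10) = 1.
  m_5 = 10*1 - 5 = 5, d_5 = (135 - 5^2)/10 = 110/10 = 11, a_5 = floor((11 + 5)/11) = 1.
  m_6 = 11*1 - 5 = 6, d_6 = (135 - 6^2)/11 = 99/11 = 9, a_6 = floor((11 + 6)/9) = 1.
  m_7 = 9*1 - 6 = 3, d_7 = (135 - 3^2)/9 = 126/9 = 14, a_7 = floor((11 + 3)/14) = 1.
  m_8 = 14*1 - 3 = 11, d_8 = (135 - 11^2)/14 = 14/14 = 1, a_8 = floor((11 + 11)/1) = 22.
  m_9 = 1*22 - 11 = 11, d_9 = (135 - 11^2)/1 = 14/1 = 14: (m_9, d_9) = (m_1, d_1) = (11, 14), so from here the quotients repeat a_1, ..., a_8; the period length is 8.
So sqrt(135) = [11; (1, 1, 1, 1, 1, 1, 1, 22)] with period length k = 8.
k is even, so the fundamental solution of x^2 - 135y^2 = 1 is (p_{k-1}, q_{k-1}) = (p_7, q_7); compute convergents through index 7.
Convergents (p_i = a_i*p_{i-1} + p_{i-2}, q_i = a_i*q_{i-1} + q_{i-2} with p_{-2}=0, p_{-1}=1, q_{-2}=1, q_{-1}=0):
  i=0: a_0=11, p_0 = 11*1 + 0 = 11, q_0 = 11*0 + 1 = 1.
  i=1: a_1=1, p_1 = 1*11 + 1 = 12, q_1 = 1*1 + 0 = 1.
  i=2: a_2=1, p_2 = 1*12 + 11 = 23, q_2 = 1*1 + 1 = 2.
  i=3: a_3=1, p_3 = 1*23 + 12 = 35, q_3 = 1*2 + 1 = 3.
  i=4: a_4=1, p_4 = 1*35 + 23 = 58, q_4 = 1*3 + 2 = 5.
  i=5: a_5=1, p_5 = 1*58 + 35 = 93, q_5 = 1*5 + 3 = 8.
  i=6: a_6=1, p_6 = 1*93 + 58 = 151, q_6 = 1*8 + 5 = 13.
  i=7: a_7=1, p_7 = 1*151 + 93 = 244, q_7 = 1*13 + 8 = 21.
Check: 244^2 - 135*21^2 = 59536 - 59535 = 1, so (x, y) = (244, 21) solves the equation, and by the theorem it is the least positive solution.

(x, y) = (244, 21)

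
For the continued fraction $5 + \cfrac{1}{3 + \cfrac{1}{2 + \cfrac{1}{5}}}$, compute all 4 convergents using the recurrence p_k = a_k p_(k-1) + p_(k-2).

Using the convergent recurrence p_i = a_i*p_{i-1} + p_{i-2}, q_i = a_i*q_{i-1} + q_{i-2} with p_{-2}=0, p_{-1}=1, q_{-2}=1, q_{-1}=0:
  i=0: a_0=5, p_0 = 5*1 + 0 = 5, q_0 = 5*0 + 1 = 1.
  i=1: a_1=3, p_1 = 3*5 + 1 = 16, q_1 = 3*1 + 0 = 3.
  i=2: a_2=2, p_2 = 2*16 + 5 = 37, q_2 = 2*3 + 1 = 7.
  i=3: a_3=5, p_3 = 5*37 + 16 = 201, q_3 = 5*7 + 3 = 38.

5/1, 16/3, 37/7, 201/38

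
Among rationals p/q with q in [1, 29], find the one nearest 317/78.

65/16

Expand x = 317/78 as a continued fraction with the Euclidean algorithm:
  317 = 4*78 + 5, so a_0 = 4.
  78 = 15*5 + 3, so a_1 = 15.
  5 = 1*3 + 2, so a_2 = 1.
  3 = 1*2 + 1, so a_3 = 1.
  2 = 2*1 + 0, so a_4 = 2.
so x = [4; 15, 1, 1, 2].
Convergents (p_i = a_i*p_{i-1} + p_{i-2}, q_i = a_i*q_{i-1} + q_{i-2} with p_{-2}=0, p_{-1}=1, q_{-2}=1, q_{-1}=0), until the denominator exceeds 29:
  i=0: a_0=4, p_0 = 4*1 + 0 = 4, q_0 = 4*0 + 1 = 1.
  i=1: a_1=15, p_1 = 15*4 + 1 = 61, q_1 = 15*1 + 0 = 15.
  i=2: a_2=1, p_2 = 1*61 + 4 = 65, q_2 = 1*15 + 1 = 16.
  i=3: a_3=1, p_3 = 1*65 + 61 = 126, q_3 = 1*16 + 15 = 31.
q_3 = 31 > 29, so the last convergent with denominator <= 29 is p_2/q_2 = 65/16.
The closest fraction with denominator <= 29 is either p_2/q_2 or the intermediate fraction (k*p_2 + p_1)/(k*q_2 + q_1) with the largest k >= 1 whose denominator stays <= 29; these approach x as k grows, and every other convergent or intermediate fraction in range is farther away.
Largest k: floor((29 - q_1)/q_2) = floor((29 - 15)/16) = 0.
Since k = 0, no intermediate fraction beyond p_2/q_2 has denominator <= 29, so the convergent 65/16 is the closest (its error is |317*16 - 65*78|/(78*16) = 2/1248).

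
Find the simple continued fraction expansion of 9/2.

Run the Euclidean algorithm on 9 and 2; the successive quotients are the partial quotients a_0, a_1, ... (each step inverts the fractional part left over by the previous one):
  9 = 4*2 + 1, so a_0 = 4.
  2 = 2*1 + 0, so a_1 = 2.
The remainder reaches 0 after 2 divisions, so the expansion has 2 partial quotients, read off in order.

[4; 2]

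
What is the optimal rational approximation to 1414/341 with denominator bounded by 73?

Expand x = 1414/341 as a continued fraction with the Euclidean algorithm:
  1414 = 4*341 + 50, so a_0 = 4.
  341 = 6*50 + 41, so a_1 = 6.
  50 = 1*41 + 9, so a_2 = 1.
  41 = 4*9 + 5, so a_3 = 4.
  9 = 1*5 + 4, so a_4 = 1.
  5 = 1*4 + 1, so a_5 = 1.
  4 = 4*1 + 0, so a_6 = 4.
so x = [4; 6, 1, 4, 1, 1, 4].
Convergents (p_i = a_i*p_{i-1} + p_{i-2}, q_i = a_i*q_{i-1} + q_{i-2} with p_{-2}=0, p_{-1}=1, q_{-2}=1, q_{-1}=0), until the denominator exceeds 73:
  i=0: a_0=4, p_0 = 4*1 + 0 = 4, q_0 = 4*0 + 1 = 1.
  i=1: a_1=6, p_1 = 6*4 + 1 = 25, q_1 = 6*1 + 0 = 6.
  i=2: a_2=1, p_2 = 1*25 + 4 = 29, q_2 = 1*6 + 1 = 7.
  i=3: a_3=4, p_3 = 4*29 + 25 = 141, q_3 = 4*7 + 6 = 34.
  i=4: a_4=1, p_4 = 1*141 + 29 = 170, q_4 = 1*34 + 7 = 41.
  i=5: a_5=1, p_5 = 1*170 + 141 = 311, q_5 = 1*41 + 34 = 75.
q_5 = 75 > 73, so the last convergent with denominator <= 73 is p_4/q_4 = 170/41.
The closest fraction with denominator <= 73 is either p_4/q_4 or the intermediate fraction (k*p_4 + p_3)/(k*q_4 + q_3) with the largest k >= 1 whose denominator stays <= 73; these approach x as k grows, and every other convergent or intermediate fraction in range is farther away.
Largest k: floor((73 - q_3)/q_4) = floor((73 - 34)/41) = 0.
Since k = 0, no intermediate fraction beyond p_4/q_4 has denominator <= 73, so the convergent 170/41 is the closest (its error is |1414*41 - 170*341|/(341*41) = 4/13981).

170/41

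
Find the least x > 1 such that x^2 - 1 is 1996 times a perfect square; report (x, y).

First expand sqrt(1996) as a continued fraction. With x_i = (sqrt(1996) + m_i)/d_i and (m_0, d_0) = (0, 1): a_0 = floor(sqrt(1996)) = 44, since 44^2 = 1936 <= 1996 < 2025 = 45^2.
Iterate m_{i+1} = d_i*a_i - m_i, d_{i+1} = (1996 - m_{i+1}^2)/d_i, a_{i+1} = floor((a_0 + m_{i+1})/d_{i+1}):
  m_1 = 1*44 - 0 = 44, d_1 = (1996 - 44^2)/1 = 60/1 = 60, a_1 = floor((44 + 44)/60) = 1.
  m_2 = 60*1 - 44 = 16, d_2 = (1996 - 16^2)/60 = 1740/60 = 29, a_2 = floor((44 + 16)/29) = 2.
  m_3 = 29*2 - 16 = 42, d_3 = (1996 - 42^2)/29 = 232/29 = 8, a_3 = floor((44 + 42)/8) = 10.
  m_4 = 8*10 - 42 = 38, d_4 = (1996 - 38^2)/8 = 552/8 = 69, a_4 = floor((44 + 38)/69) = 1.
  m_5 = 69*1 - 38 = 31, d_5 = (1996 - 31^2)/69 = 1035/69 = 15, a_5 = floor((44 + 31)/15) = 5.
  m_6 = 15*5 - 31 = 44, d_6 = (1996 - 44^2)/15 = 60/15 = 4, a_6 = floor((44 + 44)/4) = 22.
  m_7 = 4*22 - 44 = 44, d_7 = (1996 - 44^2)/4 = 60/4 = 15, a_7 = floor((44 + 44)/15) = 5.
  m_8 = 15*5 - 44 = 31, d_8 = (1996 - 31^2)/15 = 1035/15 = 69, a_8 = floor((44 + 31)/69) = 1.
  m_9 = 69*1 - 31 = 38, d_9 = (1996 - 38^2)/69 = 552/69 = 8, a_9 = floor((44 + 38)/8) = 10.
  m_10 = 8*10 - 38 = 42, d_10 = (1996 - 42^2)/8 = 232/8 = 29, a_10 = floor((44 + 42)/29) = 2.
  m_11 = 29*2 - 42 = 16, d_11 = (1996 - 16^2)/29 = 1740/29 = 60, a_11 = floor((44 + 16)/60) = 1.
  m_12 = 60*1 - 16 = 44, d_12 = (1996 - 44^2)/60 = 60/60 = 1, a_12 = floor((44 + 44)/1) = 88.
  m_13 = 1*88 - 44 = 44, d_13 = (1996 - 44^2)/1 = 60/1 = 60: (m_13, d_13) = (m_1, d_1) = (44, 60), so from here the quotients repeat a_1, ..., a_12; the period length is 12.
So sqrt(1996) = [44; (1, 2, 10, 1, 5, 22, 5, 1, 10, 2, 1, 88)] with period length k = 12.
k is even, so the fundamental solution of x^2 - 1996y^2 = 1 is (p_{k-1}, q_{k-1}) = (p_11, q_11); compute convergents through index 11.
Convergents (p_i = a_i*p_{i-1} + p_{i-2}, q_i = a_i*q_{i-1} + q_{i-2} with p_{-2}=0, p_{-1}=1, q_{-2}=1, q_{-1}=0):
  i=0: a_0=44, p_0 = 44*1 + 0 = 44, q_0 = 44*0 + 1 = 1.
  i=1: a_1=1, p_1 = 1*44 + 1 = 45, q_1 = 1*1 + 0 = 1.
  i=2: a_2=2, p_2 = 2*45 + 44 = 134, q_2 = 2*1 + 1 = 3.
  i=3: a_3=10, p_3 = 10*134 + 45 = 1385, q_3 = 10*3 + 1 = 31.
  i=4: a_4=1, p_4 = 1*1385 + 134 = 1519, q_4 = 1*31 + 3 = 34.
  i=5: a_5=5, p_5 = 5*1519 + 1385 = 8980, q_5 = 5*34 + 31 = 201.
  i=6: a_6=22, p_6 = 22*8980 + 1519 = 199079, q_6 = 22*201 + 34 = 4456.
  i=7: a_7=5, p_7 = 5*199079 + 8980 = 1004375, q_7 = 5*4456 + 201 = 22481.
  i=8: a_8=1, p_8 = 1*1004375 + 199079 = 1203454, q_8 = 1*22481 + 4456 = 26937.
  i=9: a_9=10, p_9 = 10*1203454 + 1004375 = 13038915, q_9 = 10*26937 + 22481 = 291851.
  i=10: a_10=2, p_10 = 2*13038915 + 1203454 = 27281284, q_10 = 2*291851 + 26937 = 610639.
  i=11: a_11=1, p_11 = 1*27281284 + 13038915 = 40320199, q_11 = 1*610639 + 291851 = 902490.
Check: 40320199^2 - 1996*902490^2 = 1625718447399601 - 1625718447399600 = 1, so (x, y) = (40320199, 902490) solves the equation, and by the theorem it is the least positive solution.

(x, y) = (40320199, 902490)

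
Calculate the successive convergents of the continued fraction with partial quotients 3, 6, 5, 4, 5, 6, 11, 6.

3/1, 19/6, 98/31, 411/130, 2153/681, 13329/4216, 148772/47057, 905961/286558

Using the convergent recurrence p_i = a_i*p_{i-1} + p_{i-2}, q_i = a_i*q_{i-1} + q_{i-2} with p_{-2}=0, p_{-1}=1, q_{-2}=1, q_{-1}=0:
  i=0: a_0=3, p_0 = 3*1 + 0 = 3, q_0 = 3*0 + 1 = 1.
  i=1: a_1=6, p_1 = 6*3 + 1 = 19, q_1 = 6*1 + 0 = 6.
  i=2: a_2=5, p_2 = 5*19 + 3 = 98, q_2 = 5*6 + 1 = 31.
  i=3: a_3=4, p_3 = 4*98 + 19 = 411, q_3 = 4*31 + 6 = 130.
  i=4: a_4=5, p_4 = 5*411 + 98 = 2153, q_4 = 5*130 + 31 = 681.
  i=5: a_5=6, p_5 = 6*2153 + 411 = 13329, q_5 = 6*681 + 130 = 4216.
  i=6: a_6=11, p_6 = 11*13329 + 2153 = 148772, q_6 = 11*4216 + 681 = 47057.
  i=7: a_7=6, p_7 = 6*148772 + 13329 = 905961, q_7 = 6*47057 + 4216 = 286558.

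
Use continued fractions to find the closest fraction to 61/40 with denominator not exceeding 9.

Expand x = 61/40 as a continued fraction with the Euclidean algorithm:
  61 = 1*40 + 21, so a_0 = 1.
  40 = 1*21 + 19, so a_1 = 1.
  21 = 1*19 + 2, so a_2 = 1.
  19 = 9*2 + 1, so a_3 = 9.
  2 = 2*1 + 0, so a_4 = 2.
so x = [1; 1, 1, 9, 2].
Convergents (p_i = a_i*p_{i-1} + p_{i-2}, q_i = a_i*q_{i-1} + q_{i-2} with p_{-2}=0, p_{-1}=1, q_{-2}=1, q_{-1}=0), until the denominator exceeds 9:
  i=0: a_0=1, p_0 = 1*1 + 0 = 1, q_0 = 1*0 + 1 = 1.
  i=1: a_1=1, p_1 = 1*1 + 1 = 2, q_1 = 1*1 + 0 = 1.
  i=2: a_2=1, p_2 = 1*2 + 1 = 3, q_2 = 1*1 + 1 = 2.
  i=3: a_3=9, p_3 = 9*3 + 2 = 29, q_3 = 9*2 + 1 = 19.
q_3 = 19 > 9, so the last convergent with denominator <= 9 is p_2/q_2 = 3/2.
The closest fraction with denominator <= 9 is either p_2/q_2 or the intermediate fraction (k*p_2 + p_1)/(k*q_2 + q_1) with the largest k >= 1 whose denominator stays <= 9; these approach x as k grows, and every other convergent or intermediate fraction in range is farther away.
Largest k: floor((9 - q_1)/q_2) = floor((9 - 1)/2) = 4.
That gives (4*3 + 2)/(4*2 + 1) = 14/9.
Compare the errors: |x - 3/2| = |61*2 - 3*40|/(40*2) = 2/80, and |x - 14/9| = |61*9 - 14*40|/(40*9) = 11/360.
Cross-multiplying, 2*360 = 720 < 880 = 11*80, so 2/80 is smaller: the convergent 3/2 is closer to x than 14/9.

3/2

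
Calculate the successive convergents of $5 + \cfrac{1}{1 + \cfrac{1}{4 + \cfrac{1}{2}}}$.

5/1, 6/1, 29/5, 64/11

Using the convergent recurrence p_i = a_i*p_{i-1} + p_{i-2}, q_i = a_i*q_{i-1} + q_{i-2} with p_{-2}=0, p_{-1}=1, q_{-2}=1, q_{-1}=0:
  i=0: a_0=5, p_0 = 5*1 + 0 = 5, q_0 = 5*0 + 1 = 1.
  i=1: a_1=1, p_1 = 1*5 + 1 = 6, q_1 = 1*1 + 0 = 1.
  i=2: a_2=4, p_2 = 4*6 + 5 = 29, q_2 = 4*1 + 1 = 5.
  i=3: a_3=2, p_3 = 2*29 + 6 = 64, q_3 = 2*5 + 1 = 11.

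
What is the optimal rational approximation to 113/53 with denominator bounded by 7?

15/7

Expand x = 113/53 as a continued fraction with the Euclidean algorithm:
  113 = 2*53 + 7, so a_0 = 2.
  53 = 7*7 + 4, so a_1 = 7.
  7 = 1*4 + 3, so a_2 = 1.
  4 = 1*3 + 1, so a_3 = 1.
  3 = 3*1 + 0, so a_4 = 3.
so x = [2; 7, 1, 1, 3].
Convergents (p_i = a_i*p_{i-1} + p_{i-2}, q_i = a_i*q_{i-1} + q_{i-2} with p_{-2}=0, p_{-1}=1, q_{-2}=1, q_{-1}=0), until the denominator exceeds 7:
  i=0: a_0=2, p_0 = 2*1 + 0 = 2, q_0 = 2*0 + 1 = 1.
  i=1: a_1=7, p_1 = 7*2 + 1 = 15, q_1 = 7*1 + 0 = 7.
  i=2: a_2=1, p_2 = 1*15 + 2 = 17, q_2 = 1*7 + 1 = 8.
q_2 = 8 > 7, so the last convergent with denominator <= 7 is p_1/q_1 = 15/7.
The closest fraction with denominator <= 7 is either p_1/q_1 or the intermediate fraction (k*p_1 + p_0)/(k*q_1 + q_0) with the largest k >= 1 whose denominator stays <= 7; these approach x as k grows, and every other convergent or intermediate fraction in range is farther away.
Largest k: floor((7 - q_0)/q_1) = floor((7 - 1)/7) = 0.
Since k = 0, no intermediate fraction beyond p_1/q_1 has denominator <= 7, so the convergent 15/7 is the closest (its error is |113*7 - 15*53|/(53*7) = 4/371).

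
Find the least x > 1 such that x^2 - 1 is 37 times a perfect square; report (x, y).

(x, y) = (73, 12)

First expand sqrt(37) as a continued fraction. With x_i = (sqrt(37) + m_i)/d_i and (m_0, d_0) = (0, 1): a_0 = floor(sqrt(37)) = 6, since 6^2 = 36 <= 37 < 49 = 7^2.
Iterate m_{i+1} = d_i*a_i - m_i, d_{i+1} = (37 - m_{i+1}^2)/d_i, a_{i+1} = floor((a_0 + m_{i+1})/d_{i+1}):
  m_1 = 1*6 - 0 = 6, d_1 = (37 - 6^2)/1 = 1/1 = 1, a_1 = floor((6 + 6)/1) = 12.
  m_2 = 1*12 - 6 = 6, d_2 = (37 - 6^2)/1 = 1/1 = 1: (m_2, d_2) = (m_1, d_1) = (6, 1), so from here the quotient a_1 repeats; the period length is 1.
So sqrt(37) = [6; (12)] with period length k = 1.
k is odd, so (p_{k-1}, q_{k-1}) only solves x^2 - 37y^2 = -1 and the fundamental solution of x^2 - 37y^2 = 1 is (p_{2k-1}, q_{2k-1}) = (p_1, q_1); compute convergents through index 1, running through the period twice.
Convergents (p_i = a_i*p_{i-1} + p_{i-2}, q_i = a_i*q_{i-1} + q_{i-2} with p_{-2}=0, p_{-1}=1, q_{-2}=1, q_{-1}=0):
  i=0: a_0=6, p_0 = 6*1 + 0 = 6, q_0 = 6*0 + 1 = 1.
  i=1: a_1=12, p_1 = 12*6 + 1 = 73, q_1 = 12*1 + 0 = 12.
Indeed p_0^2 - 37*q_0^2 = 36 - 37 = -1, not +1.
Check: 73^2 - 37*12^2 = 5329 - 5328 = 1, so (x, y) = (73, 12) solves the equation, and by the theorem it is the least positive solution.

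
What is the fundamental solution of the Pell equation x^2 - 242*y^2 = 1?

(x, y) = (19601, 1260)

First expand sqrt(242) as a continued fraction. With x_i = (sqrt(242) + m_i)/d_i and (m_0, d_0) = (0, 1): a_0 = floor(sqrt(242)) = 15, since 15^2 = 225 <= 242 < 256 = 16^2.
Iterate m_{i+1} = d_i*a_i - m_i, d_{i+1} = (242 - m_{i+1}^2)/d_i, a_{i+1} = floor((a_0 + m_{i+1})/d_{i+1}):
  m_1 = 1*15 - 0 = 15, d_1 = (242 - 15^2)/1 = 17/1 = 17, a_1 = floor((15 + 15)/17) = 1.
  m_2 = 17*1 - 15 = 2, d_2 = (242 - 2^2)/17 = 238/17 = 14, a_2 = floor((15 + 2)/14) = 1.
  m_3 = 14*1 - 2 = 12, d_3 = (242 - 12^2)/14 = 98/14 = 7, a_3 = floor((15 + 12)/7) = 3.
  m_4 = 7*3 - 12 = 9, d_4 = (242 - 9^2)/7 = 161/7 = 23, a_4 = floor((15 + 9)/23) = 1.
  m_5 = 23*1 - 9 = 14, d_5 = (242 - 14^2)/23 = 46/23 = 2, a_5 = floor((15 + 14)/2) = 14.
  m_6 = 2*14 - 14 = 14, d_6 = (242 - 14^2)/2 = 46/2 = 23, a_6 = floor((15 + 14)/23) = 1.
  m_7 = 23*1 - 14 = 9, d_7 = (242 - 9^2)/23 = 161/23 = 7, a_7 = floor((15 + 9)/7) = 3.
  m_8 = 7*3 - 9 = 12, d_8 = (242 - 12^2)/7 = 98/7 = 14, a_8 = floor((15 + 12)/14) = 1.
  m_9 = 14*1 - 12 = 2, d_9 = (242 - 2^2)/14 = 238/14 = 17, a_9 = floor((15 + 2)/17) = 1.
  m_10 = 17*1 - 2 = 15, d_10 = (242 - 15^2)/17 = 17/17 = 1, a_10 = floor((15 + 15)/1) = 30.
  m_11 = 1*30 - 15 = 15, d_11 = (242 - 15^2)/1 = 17/1 = 17: (m_11, d_11) = (m_1, d_1) = (15, 17), so from here the quotients repeat a_1, ..., a_10; the period length is 10.
So sqrt(242) = [15; (1, 1, 3, 1, 14, 1, 3, 1, 1, 30)] with period length k = 10.
k is even, so the fundamental solution of x^2 - 242y^2 = 1 is (p_{k-1}, q_{k-1}) = (p_9, q_9); compute convergents through index 9.
Convergents (p_i = a_i*p_{i-1} + p_{i-2}, q_i = a_i*q_{i-1} + q_{i-2} with p_{-2}=0, p_{-1}=1, q_{-2}=1, q_{-1}=0):
  i=0: a_0=15, p_0 = 15*1 + 0 = 15, q_0 = 15*0 + 1 = 1.
  i=1: a_1=1, p_1 = 1*15 + 1 = 16, q_1 = 1*1 + 0 = 1.
  i=2: a_2=1, p_2 = 1*16 + 15 = 31, q_2 = 1*1 + 1 = 2.
  i=3: a_3=3, p_3 = 3*31 + 16 = 109, q_3 = 3*2 + 1 = 7.
  i=4: a_4=1, p_4 = 1*109 + 31 = 140, q_4 = 1*7 + 2 = 9.
  i=5: a_5=14, p_5 = 14*140 + 109 = 2069, q_5 = 14*9 + 7 = 133.
  i=6: a_6=1, p_6 = 1*2069 + 140 = 2209, q_6 = 1*133 + 9 = 142.
  i=7: a_7=3, p_7 = 3*2209 + 2069 = 8696, q_7 = 3*142 + 133 = 559.
  i=8: a_8=1, p_8 = 1*8696 + 2209 = 10905, q_8 = 1*559 + 142 = 701.
  i=9: a_9=1, p_9 = 1*10905 + 8696 = 19601, q_9 = 1*701 + 559 = 1260.
Check: 19601^2 - 242*1260^2 = 384199201 - 384199200 = 1, so (x, y) = (19601, 1260) solves the equation, and by the theorem it is the least positive solution.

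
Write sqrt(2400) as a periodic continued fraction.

[48; (1, 96)]

Write x_i = (sqrt(2400) + m_i)/d_i with (m_0, d_0) = (0, 1). a_0 = floor(sqrt(2400)) = 48, since 48^2 = 2304 <= 2400 < 2401 = 49^2.
Iterate m_{i+1} = d_i*a_i - m_i, d_{i+1} = (2400 - m_{i+1}^2)/d_i, a_{i+1} = floor((a_0 + m_{i+1})/d_{i+1}):
  m_1 = 1*48 - 0 = 48, d_1 = (2400 - 48^2)/1 = 96/1 = 96, a_1 = floor((48 + 48)/96) = 1.
  m_2 = 96*1 - 48 = 48, d_2 = (2400 - 48^2)/96 = 96/96 = 1, a_2 = floor((48 + 48)/1) = 96.
  m_3 = 1*96 - 48 = 48, d_3 = (2400 - 48^2)/1 = 96/1 = 96: (m_3, d_3) = (m_1, d_1) = (48, 96), so from here the quotients repeat a_1, a_2; the period length is 2.
Hence the expansion of sqrt(2400) is a_0 = 48 followed by the repeating block 1, 96 (period 2).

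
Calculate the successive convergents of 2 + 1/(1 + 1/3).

Using the convergent recurrence p_i = a_i*p_{i-1} + p_{i-2}, q_i = a_i*q_{i-1} + q_{i-2} with p_{-2}=0, p_{-1}=1, q_{-2}=1, q_{-1}=0:
  i=0: a_0=2, p_0 = 2*1 + 0 = 2, q_0 = 2*0 + 1 = 1.
  i=1: a_1=1, p_1 = 1*2 + 1 = 3, q_1 = 1*1 + 0 = 1.
  i=2: a_2=3, p_2 = 3*3 + 2 = 11, q_2 = 3*1 + 1 = 4.

2/1, 3/1, 11/4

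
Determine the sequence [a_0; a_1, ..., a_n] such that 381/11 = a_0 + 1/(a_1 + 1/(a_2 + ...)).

Run the Euclidean algorithm on 381 and 11; the successive quotients are the partial quotients a_0, a_1, ... (each step inverts the fractional part left over by the previous one):
  381 = 34*11 + 7, so a_0 = 34.
  11 = 1*7 + 4, so a_1 = 1.
  7 = 1*4 + 3, so a_2 = 1.
  4 = 1*3 + 1, so a_3 = 1.
  3 = 3*1 + 0, so a_4 = 3.
The remainder reaches 0 after 5 divisions, so the expansion has 5 partial quotients, read off in order.

[34; 1, 1, 1, 3]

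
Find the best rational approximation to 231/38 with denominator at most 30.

Expand x = 231/38 as a continued fraction with the Euclidean algorithm:
  231 = 6*38 + 3, so a_0 = 6.
  38 = 12*3 + 2, so a_1 = 12.
  3 = 1*2 + 1, so a_2 = 1.
  2 = 2*1 + 0, so a_3 = 2.
so x = [6; 12, 1, 2].
Convergents (p_i = a_i*p_{i-1} + p_{i-2}, q_i = a_i*q_{i-1} + q_{i-2} with p_{-2}=0, p_{-1}=1, q_{-2}=1, q_{-1}=0), until the denominator exceeds 30:
  i=0: a_0=6, p_0 = 6*1 + 0 = 6, q_0 = 6*0 + 1 = 1.
  i=1: a_1=12, p_1 = 12*6 + 1 = 73, q_1 = 12*1 + 0 = 12.
  i=2: a_2=1, p_2 = 1*73 + 6 = 79, q_2 = 1*12 + 1 = 13.
  i=3: a_3=2, p_3 = 2*79 + 73 = 231, q_3 = 2*13 + 12 = 38.
q_3 = 38 > 30, so the last convergent with denominator <= 30 is p_2/q_2 = 79/13.
The closest fraction with denominator <= 30 is either p_2/q_2 or the intermediate fraction (k*p_2 + p_1)/(k*q_2 + q_1) with the largest k >= 1 whose denominator stays <= 30; these approach x as k grows, and every other convergent or intermediate fraction in range is farther away.
Largest k: floor((30 - q_1)/q_2) = floor((30 - 12)/13) = 1.
That gives (1*79 + 73)/(1*13 + 12) = 152/25.
Compare the errors: |x - 79/13| = |231*13 - 79*38|/(38*13) = 1/494, and |x - 152/25| = |231*25 - 152*38|/(38*25) = 1/950.
Cross-multiplying, 1*494 = 494 < 950 = 1*950, so 1/950 is smaller: the intermediate fraction 152/25 is closer to x than 79/13.

152/25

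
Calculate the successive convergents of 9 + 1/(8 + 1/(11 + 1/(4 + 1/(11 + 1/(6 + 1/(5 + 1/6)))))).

9/1, 73/8, 812/89, 3321/364, 37343/4093, 227379/24922, 1174238/128703, 7272807/797140

Using the convergent recurrence p_i = a_i*p_{i-1} + p_{i-2}, q_i = a_i*q_{i-1} + q_{i-2} with p_{-2}=0, p_{-1}=1, q_{-2}=1, q_{-1}=0:
  i=0: a_0=9, p_0 = 9*1 + 0 = 9, q_0 = 9*0 + 1 = 1.
  i=1: a_1=8, p_1 = 8*9 + 1 = 73, q_1 = 8*1 + 0 = 8.
  i=2: a_2=11, p_2 = 11*73 + 9 = 812, q_2 = 11*8 + 1 = 89.
  i=3: a_3=4, p_3 = 4*812 + 73 = 3321, q_3 = 4*89 + 8 = 364.
  i=4: a_4=11, p_4 = 11*3321 + 812 = 37343, q_4 = 11*364 + 89 = 4093.
  i=5: a_5=6, p_5 = 6*37343 + 3321 = 227379, q_5 = 6*4093 + 364 = 24922.
  i=6: a_6=5, p_6 = 5*227379 + 37343 = 1174238, q_6 = 5*24922 + 4093 = 128703.
  i=7: a_7=6, p_7 = 6*1174238 + 227379 = 7272807, q_7 = 6*128703 + 24922 = 797140.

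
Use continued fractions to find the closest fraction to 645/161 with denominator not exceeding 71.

Expand x = 645/161 as a continued fraction with the Euclidean algorithm:
  645 = 4*161 + 1, so a_0 = 4.
  161 = 161*1 + 0, so a_1 = 161.
so x = [4; 161].
Convergents (p_i = a_i*p_{i-1} + p_{i-2}, q_i = a_i*q_{i-1} + q_{i-2} with p_{-2}=0, p_{-1}=1, q_{-2}=1, q_{-1}=0), until the denominator exceeds 71:
  i=0: a_0=4, p_0 = 4*1 + 0 = 4, q_0 = 4*0 + 1 = 1.
  i=1: a_1=161, p_1 = 161*4 + 1 = 645, q_1 = 161*1 + 0 = 161.
q_1 = 161 > 71, so the last convergent with denominator <= 71 is p_0/q_0 = 4/1.
The closest fraction with denominator <= 71 is either p_0/q_0 or the intermediate fraction (k*p_0 + p_{-1})/(k*q_0 + q_{-1}) with the largest k >= 1 whose denominator stays <= 71; these approach x as k grows, and every other convergent or intermediate fraction in range is farther away.
Largest k: floor((71 - q_{-1})/q_0) = floor((71 - 0)/1) = 71 (using the seeds p_{-1} = 1, q_{-1} = 0).
That gives (71*4 + 1)/(71*1 + 0) = 285/71.
Compare the errors: |x - 4/1| = |645*1 - 4*161|/(161*1) = 1/161, and |x - 285/71| = |645*71 - 285*161|/(161*71) = 90/11431.
Cross-multiplying, 1*11431 = 11431 < 14490 = 90*161, so 1/161 is smaller: the convergent 4/1 is closer to x than 285/71.

4/1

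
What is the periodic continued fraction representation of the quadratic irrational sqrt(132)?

Write x_i = (sqrt(132) + m_i)/d_i with (m_0, d_0) = (0, 1). a_0 = floor(sqrt(132)) = 11, since 11^2 = 121 <= 132 < 144 = 12^2.
Iterate m_{i+1} = d_i*a_i - m_i, d_{i+1} = (132 - m_{i+1}^2)/d_i, a_{i+1} = floor((a_0 + m_{i+1})/d_{i+1}):
  m_1 = 1*11 - 0 = 11, d_1 = (132 - 11^2)/1 = 11/1 = 11, a_1 = floor((11 + 11)/11) = 2.
  m_2 = 11*2 - 11 = 11, d_2 = (132 - 11^2)/11 = 11/11 = 1, a_2 = floor((11 + 11)/1) = 22.
  m_3 = 1*22 - 11 = 11, d_3 = (132 - 11^2)/1 = 11/1 = 11: (m_3, d_3) = (m_1, d_1) = (11, 11), so from here the quotients repeat a_1, a_2; the period length is 2.
Hence the expansion of sqrt(132) is a_0 = 11 followed by the repeating block 2, 22 (period 2).

[11; (2, 22)]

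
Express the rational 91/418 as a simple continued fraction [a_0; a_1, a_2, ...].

[0; 4, 1, 1, 2, 5, 1, 2]

Run the Euclidean algorithm on 91 and 418; the successive quotients are the partial quotients a_0, a_1, ... (each step inverts the fractional part left over by the previous one):
  91 = 0*418 + 91, so a_0 = 0.
  418 = 4*91 + 54, so a_1 = 4.
  91 = 1*54 + 37, so a_2 = 1.
  54 = 1*37 + 17, so a_3 = 1.
  37 = 2*17 + 3, so a_4 = 2.
  17 = 5*3 + 2, so a_5 = 5.
  3 = 1*2 + 1, so a_6 = 1.
  2 = 2*1 + 0, so a_7 = 2.
The remainder reaches 0 after 8 divisions, so the expansion has 8 partial quotients, read off in order.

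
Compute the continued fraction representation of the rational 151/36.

Run the Euclidean algorithm on 151 and 36; the successive quotients are the partial quotients a_0, a_1, ... (each step inverts the fractional part left over by the previous one):
  151 = 4*36 + 7, so a_0 = 4.
  36 = 5*7 + 1, so a_1 = 5.
  7 = 7*1 + 0, so a_2 = 7.
The remainder reaches 0 after 3 divisions, so the expansion has 3 partial quotients, read off in order.

[4; 5, 7]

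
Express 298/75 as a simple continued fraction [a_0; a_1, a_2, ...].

[3; 1, 36, 2]

Run the Euclidean algorithm on 298 and 75; the successive quotients are the partial quotients a_0, a_1, ... (each step inverts the fractional part left over by the previous one):
  298 = 3*75 + 73, so a_0 = 3.
  75 = 1*73 + 2, so a_1 = 1.
  73 = 36*2 + 1, so a_2 = 36.
  2 = 2*1 + 0, so a_3 = 2.
The remainder reaches 0 after 4 divisions, so the expansion has 4 partial quotients, read off in order.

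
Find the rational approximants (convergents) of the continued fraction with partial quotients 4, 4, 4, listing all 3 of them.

4/1, 17/4, 72/17

Using the convergent recurrence p_i = a_i*p_{i-1} + p_{i-2}, q_i = a_i*q_{i-1} + q_{i-2} with p_{-2}=0, p_{-1}=1, q_{-2}=1, q_{-1}=0:
  i=0: a_0=4, p_0 = 4*1 + 0 = 4, q_0 = 4*0 + 1 = 1.
  i=1: a_1=4, p_1 = 4*4 + 1 = 17, q_1 = 4*1 + 0 = 4.
  i=2: a_2=4, p_2 = 4*17 + 4 = 72, q_2 = 4*4 + 1 = 17.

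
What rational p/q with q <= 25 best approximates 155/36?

Expand x = 155/36 as a continued fraction with the Euclidean algorithm:
  155 = 4*36 + 11, so a_0 = 4.
  36 = 3*11 + 3, so a_1 = 3.
  11 = 3*3 + 2, so a_2 = 3.
  3 = 1*2 + 1, so a_3 = 1.
  2 = 2*1 + 0, so a_4 = 2.
so x = [4; 3, 3, 1, 2].
Convergents (p_i = a_i*p_{i-1} + p_{i-2}, q_i = a_i*q_{i-1} + q_{i-2} with p_{-2}=0, p_{-1}=1, q_{-2}=1, q_{-1}=0), until the denominator exceeds 25:
  i=0: a_0=4, p_0 = 4*1 + 0 = 4, q_0 = 4*0 + 1 = 1.
  i=1: a_1=3, p_1 = 3*4 + 1 = 13, q_1 = 3*1 + 0 = 3.
  i=2: a_2=3, p_2 = 3*13 + 4 = 43, q_2 = 3*3 + 1 = 10.
  i=3: a_3=1, p_3 = 1*43 + 13 = 56, q_3 = 1*10 + 3 = 13.
  i=4: a_4=2, p_4 = 2*56 + 43 = 155, q_4 = 2*13 + 10 = 36.
q_4 = 36 > 25, so the last convergent with denominator <= 25 is p_3/q_3 = 56/13.
The closest fraction with denominator <= 25 is either p_3/q_3 or the intermediate fraction (k*p_3 + p_2)/(k*q_3 + q_2) with the largest k >= 1 whose denominator stays <= 25; these approach x as k grows, and every other convergent or intermediate fraction in range is farther away.
Largest k: floor((25 - q_2)/q_3) = floor((25 - 10)/13) = 1.
That gives (1*56 + 43)/(1*13 + 10) = 99/23.
Compare the errors: |x - 56/13| = |155*13 - 56*36|/(36*13) = 1/468, and |x - 99/23| = |155*23 - 99*36|/(36*23) = 1/828.
Cross-multiplying, 1*468 = 468 < 828 = 1*828, so 1/828 is smaller: the intermediate fraction 99/23 is closer to x than 56/13.

99/23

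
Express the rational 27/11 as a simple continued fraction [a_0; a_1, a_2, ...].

Run the Euclidean algorithm on 27 and 11; the successive quotients are the partial quotients a_0, a_1, ... (each step inverts the fractional part left over by the previous one):
  27 = 2*11 + 5, so a_0 = 2.
  11 = 2*5 + 1, so a_1 = 2.
  5 = 5*1 + 0, so a_2 = 5.
The remainder reaches 0 after 3 divisions, so the expansion has 3 partial quotients, read off in order.

[2; 2, 5]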